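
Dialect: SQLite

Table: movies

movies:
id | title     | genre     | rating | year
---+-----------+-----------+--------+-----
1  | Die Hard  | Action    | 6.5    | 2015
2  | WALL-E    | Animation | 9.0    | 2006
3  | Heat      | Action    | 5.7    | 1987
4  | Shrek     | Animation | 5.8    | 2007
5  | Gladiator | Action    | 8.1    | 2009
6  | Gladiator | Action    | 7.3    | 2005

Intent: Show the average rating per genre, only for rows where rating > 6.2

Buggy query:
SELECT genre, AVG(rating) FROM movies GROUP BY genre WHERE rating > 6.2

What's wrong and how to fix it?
Bug: WHERE cannot follow GROUP BY

Fix: Place WHERE between FROM and GROUP BY

Corrected query:
SELECT genre, AVG(rating) FROM movies WHERE rating > 6.2 GROUP BY genre

Result:
genre     | AVG(rating)
----------+------------
Action    | 7.3        
Animation | 9          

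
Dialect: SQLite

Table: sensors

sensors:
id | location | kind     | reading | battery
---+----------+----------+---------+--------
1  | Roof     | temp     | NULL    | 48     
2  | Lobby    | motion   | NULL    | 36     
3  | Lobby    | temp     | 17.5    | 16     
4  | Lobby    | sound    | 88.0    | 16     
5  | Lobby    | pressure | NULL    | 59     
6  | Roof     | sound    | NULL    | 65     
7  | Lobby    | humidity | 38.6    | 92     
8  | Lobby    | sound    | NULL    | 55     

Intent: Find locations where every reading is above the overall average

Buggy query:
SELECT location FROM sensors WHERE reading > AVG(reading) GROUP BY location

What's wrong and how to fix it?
Bug: WHERE evaluates per row before aggregation, so AVG() is unavailable

Fix: Use a subquery for AVG and a HAVING MIN(...) filter so the condition holds for every row in the group

Corrected query:
SELECT location FROM sensors GROUP BY location HAVING MIN(reading) > (SELECT AVG(reading) FROM sensors)

Result:
(no rows)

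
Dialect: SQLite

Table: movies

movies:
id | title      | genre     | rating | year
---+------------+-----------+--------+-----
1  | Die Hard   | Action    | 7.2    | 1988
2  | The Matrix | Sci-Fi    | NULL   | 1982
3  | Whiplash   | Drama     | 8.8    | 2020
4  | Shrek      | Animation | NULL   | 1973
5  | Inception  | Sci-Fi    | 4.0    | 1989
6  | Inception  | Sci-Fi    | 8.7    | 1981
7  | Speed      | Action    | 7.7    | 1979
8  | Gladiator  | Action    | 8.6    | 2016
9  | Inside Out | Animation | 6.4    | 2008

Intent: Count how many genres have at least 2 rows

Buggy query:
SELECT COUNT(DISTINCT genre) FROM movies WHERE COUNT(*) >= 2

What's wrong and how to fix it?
Bug: COUNT(*) cannot appear in WHERE; the per-group count doesn't exist yet

Fix: Group first with HAVING COUNT(*) >= 2, then COUNT the resulting groups

Corrected query:
SELECT COUNT(*) FROM (SELECT genre FROM movies GROUP BY genre HAVING COUNT(*) >= 2)

Result:
COUNT(*)
--------
3       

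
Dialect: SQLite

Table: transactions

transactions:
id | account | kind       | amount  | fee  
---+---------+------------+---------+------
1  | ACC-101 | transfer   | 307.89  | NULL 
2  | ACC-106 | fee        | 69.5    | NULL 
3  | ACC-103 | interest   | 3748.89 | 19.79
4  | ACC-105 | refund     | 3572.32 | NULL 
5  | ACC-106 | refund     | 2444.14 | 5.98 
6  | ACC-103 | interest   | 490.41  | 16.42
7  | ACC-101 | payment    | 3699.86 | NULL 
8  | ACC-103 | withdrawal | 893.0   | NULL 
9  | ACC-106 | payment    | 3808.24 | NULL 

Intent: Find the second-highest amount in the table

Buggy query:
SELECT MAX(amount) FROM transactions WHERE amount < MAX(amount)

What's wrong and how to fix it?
Bug: MAX(amount) on the right of the comparison is an aggregate-in-WHERE error

Fix: Compute the overall MAX in a subquery, then take MAX of rows below it

Corrected query:
SELECT MAX(amount) FROM transactions WHERE amount < (SELECT MAX(amount) FROM transactions)

Result:
MAX(amount)
-----------
3748.89    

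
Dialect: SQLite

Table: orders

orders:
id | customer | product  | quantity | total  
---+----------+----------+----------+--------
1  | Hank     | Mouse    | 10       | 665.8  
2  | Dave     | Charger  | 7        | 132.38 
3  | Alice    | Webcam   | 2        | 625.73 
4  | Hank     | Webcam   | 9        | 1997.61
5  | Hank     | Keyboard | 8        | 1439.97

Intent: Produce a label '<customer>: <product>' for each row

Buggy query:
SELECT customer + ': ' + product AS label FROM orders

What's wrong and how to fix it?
Bug: SQLite uses || for string concatenation; + coerces text to numbers (yielding 0)

Fix: Replace + with || to concatenate text

Corrected query:
SELECT customer || ': ' || product AS label FROM orders

Result:
label         
--------------
Hank: Mouse   
Dave: Charger 
Alice: Webcam 
Hank: Webcam  
Hank: Keyboard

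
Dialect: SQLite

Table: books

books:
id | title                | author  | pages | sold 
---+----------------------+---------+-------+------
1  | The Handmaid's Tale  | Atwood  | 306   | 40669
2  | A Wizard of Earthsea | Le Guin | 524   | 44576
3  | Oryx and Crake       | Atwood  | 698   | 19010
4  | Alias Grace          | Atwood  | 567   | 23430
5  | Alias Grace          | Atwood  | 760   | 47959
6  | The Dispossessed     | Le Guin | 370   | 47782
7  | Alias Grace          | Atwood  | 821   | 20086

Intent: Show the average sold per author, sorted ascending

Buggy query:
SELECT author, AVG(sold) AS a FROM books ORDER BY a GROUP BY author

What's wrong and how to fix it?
Bug: ORDER BY appears before GROUP BY; SQL clause order requires GROUP BY first

Fix: Move ORDER BY to the end, after GROUP BY

Corrected query:
SELECT author, AVG(sold) AS a FROM books GROUP BY author ORDER BY a

Result:
author  | a      
--------+--------
Atwood  | 30230.8
Le Guin | 46179  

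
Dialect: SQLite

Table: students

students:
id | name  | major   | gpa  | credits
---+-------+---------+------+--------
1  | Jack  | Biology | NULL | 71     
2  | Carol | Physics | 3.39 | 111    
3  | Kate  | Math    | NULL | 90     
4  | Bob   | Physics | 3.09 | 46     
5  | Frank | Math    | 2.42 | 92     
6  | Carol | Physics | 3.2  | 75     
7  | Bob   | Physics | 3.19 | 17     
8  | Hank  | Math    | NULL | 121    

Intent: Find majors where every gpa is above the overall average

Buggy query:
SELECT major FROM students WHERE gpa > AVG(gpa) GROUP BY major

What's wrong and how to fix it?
Bug: AVG() is an aggregate; it can't sit directly in WHERE

Fix: Compute the overall average in a scalar subquery and compare each group's MIN against it in HAVING

Corrected query:
SELECT major FROM students GROUP BY major HAVING MIN(gpa) > (SELECT AVG(gpa) FROM students)

Result:
major  
-------
Physics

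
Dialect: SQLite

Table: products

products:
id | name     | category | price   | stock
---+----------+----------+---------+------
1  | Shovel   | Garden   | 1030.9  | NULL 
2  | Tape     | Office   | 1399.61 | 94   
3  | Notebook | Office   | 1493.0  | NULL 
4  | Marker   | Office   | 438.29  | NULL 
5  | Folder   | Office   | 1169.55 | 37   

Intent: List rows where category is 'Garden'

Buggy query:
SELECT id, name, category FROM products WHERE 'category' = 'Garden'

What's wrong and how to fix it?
Bug: Single quotes denote string literals in SQL; the column name is being compared as a constant string

Fix: Remove the quotes around the column name (or use double quotes for an identifier)

Corrected query:
SELECT id, name, category FROM products WHERE category = 'Garden'

Result:
id | name   | category
---+--------+---------
1  | Shovel | Garden  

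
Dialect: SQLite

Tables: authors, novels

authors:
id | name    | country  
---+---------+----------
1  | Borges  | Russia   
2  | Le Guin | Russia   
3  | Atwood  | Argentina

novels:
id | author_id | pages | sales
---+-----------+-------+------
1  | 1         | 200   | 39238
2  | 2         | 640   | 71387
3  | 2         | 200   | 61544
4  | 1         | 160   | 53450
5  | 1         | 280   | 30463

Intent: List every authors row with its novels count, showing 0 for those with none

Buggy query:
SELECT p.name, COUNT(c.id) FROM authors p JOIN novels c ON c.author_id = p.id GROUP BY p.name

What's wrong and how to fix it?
Bug: An inner join excludes parents with zero children

Fix: Use LEFT JOIN so parents without children still appear (COUNT(c.id) gives 0)

Corrected query:
SELECT p.name, COUNT(c.id) FROM authors p LEFT JOIN novels c ON c.author_id = p.id GROUP BY p.name

Result:
name    | COUNT(c.id)
--------+------------
Atwood  | 0          
Borges  | 3          
Le Guin | 2          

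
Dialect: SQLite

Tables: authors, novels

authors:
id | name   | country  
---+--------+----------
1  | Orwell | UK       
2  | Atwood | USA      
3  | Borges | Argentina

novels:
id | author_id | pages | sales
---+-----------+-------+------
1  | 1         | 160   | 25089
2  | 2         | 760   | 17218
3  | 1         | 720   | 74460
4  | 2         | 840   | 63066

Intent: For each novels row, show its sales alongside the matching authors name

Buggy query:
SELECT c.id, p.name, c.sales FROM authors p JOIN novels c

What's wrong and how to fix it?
Bug: JOIN with no ON clause produces a cartesian product; every novels row pairs with every authors row

Fix: Add ON c.author_id = p.id to the JOIN

Corrected query:
SELECT c.id, p.name, c.sales FROM authors p JOIN novels c ON c.author_id = p.id

Result:
id | name   | sales
---+--------+------
1  | Orwell | 25089
2  | Atwood | 17218
3  | Orwell | 74460
4  | Atwood | 63066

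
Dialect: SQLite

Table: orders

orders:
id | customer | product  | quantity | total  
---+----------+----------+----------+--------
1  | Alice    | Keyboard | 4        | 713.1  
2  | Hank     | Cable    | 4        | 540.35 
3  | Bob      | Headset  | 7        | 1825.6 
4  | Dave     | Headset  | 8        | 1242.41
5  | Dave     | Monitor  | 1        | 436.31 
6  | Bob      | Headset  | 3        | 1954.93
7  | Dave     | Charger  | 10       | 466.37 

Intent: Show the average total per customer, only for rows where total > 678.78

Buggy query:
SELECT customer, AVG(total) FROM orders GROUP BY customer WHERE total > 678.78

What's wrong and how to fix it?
Bug: WHERE cannot follow GROUP BY

Fix: Place WHERE between FROM and GROUP BY

Corrected query:
SELECT customer, AVG(total) FROM orders WHERE total > 678.78 GROUP BY customer

Result:
customer | AVG(total)
---------+-----------
Alice    | 713.1     
Bob      | 1890.265  
Dave     | 1242.41   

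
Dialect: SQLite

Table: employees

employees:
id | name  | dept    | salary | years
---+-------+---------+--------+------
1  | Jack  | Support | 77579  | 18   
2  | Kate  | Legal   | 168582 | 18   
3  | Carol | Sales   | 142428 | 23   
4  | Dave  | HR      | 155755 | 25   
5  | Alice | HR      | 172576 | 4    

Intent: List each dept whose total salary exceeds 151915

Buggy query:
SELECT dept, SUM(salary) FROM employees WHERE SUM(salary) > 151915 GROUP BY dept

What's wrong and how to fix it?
Bug: SUM(salary) is an aggregate, but WHERE filters rows before aggregation

Fix: Move the aggregate condition to a HAVING clause

Corrected query:
SELECT dept, SUM(salary) FROM employees GROUP BY dept HAVING SUM(salary) > 151915

Result:
dept  | SUM(salary)
------+------------
HR    | 328331     
Legal | 168582     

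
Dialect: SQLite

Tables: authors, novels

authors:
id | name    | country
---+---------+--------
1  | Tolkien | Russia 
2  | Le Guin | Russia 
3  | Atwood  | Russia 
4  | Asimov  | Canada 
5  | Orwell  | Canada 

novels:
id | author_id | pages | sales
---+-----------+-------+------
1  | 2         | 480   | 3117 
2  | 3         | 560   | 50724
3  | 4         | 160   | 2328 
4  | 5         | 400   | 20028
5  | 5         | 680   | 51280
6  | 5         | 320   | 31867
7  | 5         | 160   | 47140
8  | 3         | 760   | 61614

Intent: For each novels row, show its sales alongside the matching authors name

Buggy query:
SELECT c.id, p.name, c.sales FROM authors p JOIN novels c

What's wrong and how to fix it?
Bug: Missing join condition: each novels row is matched to all authors rows instead of just its own

Fix: Add ON c.author_id = p.id to the JOIN

Corrected query:
SELECT c.id, p.name, c.sales FROM authors p JOIN novels c ON c.author_id = p.id

Result:
id | name    | sales
---+---------+------
1  | Le Guin | 3117 
2  | Atwood  | 50724
3  | Asimov  | 2328 
4  | Orwell  | 20028
5  | Orwell  | 51280
6  | Orwell  | 31867
7  | Orwell  | 47140
8  | Atwood  | 61614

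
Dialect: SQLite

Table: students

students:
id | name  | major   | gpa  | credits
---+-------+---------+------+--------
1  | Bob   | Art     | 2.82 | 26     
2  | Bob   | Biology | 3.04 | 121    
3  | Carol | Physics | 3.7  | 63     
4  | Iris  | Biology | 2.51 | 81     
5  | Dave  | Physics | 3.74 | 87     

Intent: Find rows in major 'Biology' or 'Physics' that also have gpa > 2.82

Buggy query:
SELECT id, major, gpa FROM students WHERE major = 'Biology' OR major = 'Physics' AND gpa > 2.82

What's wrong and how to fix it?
Bug: Without parentheses, AND is evaluated before OR, so the gpa filter only applies to the 'Physics' branch

Fix: Group the OR with parentheses (or use IN), then AND the threshold

Corrected query:
SELECT id, major, gpa FROM students WHERE (major = 'Biology' OR major = 'Physics') AND gpa > 2.82

Result:
id | major   | gpa 
---+---------+-----
2  | Biology | 3.04
3  | Physics | 3.7 
5  | Physics | 3.74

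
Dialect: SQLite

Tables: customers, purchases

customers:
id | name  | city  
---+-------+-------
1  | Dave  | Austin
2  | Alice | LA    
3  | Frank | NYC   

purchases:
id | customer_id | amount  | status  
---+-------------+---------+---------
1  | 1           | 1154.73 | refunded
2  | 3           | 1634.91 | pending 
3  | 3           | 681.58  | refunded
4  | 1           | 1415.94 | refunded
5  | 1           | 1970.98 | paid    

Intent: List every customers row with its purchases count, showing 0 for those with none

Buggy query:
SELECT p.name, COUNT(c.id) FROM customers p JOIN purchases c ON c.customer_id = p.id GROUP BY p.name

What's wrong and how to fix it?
Bug: An inner join excludes parents with zero children

Fix: Switch to LEFT JOIN to retain unmatched parent rows

Corrected query:
SELECT p.name, COUNT(c.id) FROM customers p LEFT JOIN purchases c ON c.customer_id = p.id GROUP BY p.name

Result:
name  | COUNT(c.id)
------+------------
Alice | 0          
Dave  | 3          
Frank | 2          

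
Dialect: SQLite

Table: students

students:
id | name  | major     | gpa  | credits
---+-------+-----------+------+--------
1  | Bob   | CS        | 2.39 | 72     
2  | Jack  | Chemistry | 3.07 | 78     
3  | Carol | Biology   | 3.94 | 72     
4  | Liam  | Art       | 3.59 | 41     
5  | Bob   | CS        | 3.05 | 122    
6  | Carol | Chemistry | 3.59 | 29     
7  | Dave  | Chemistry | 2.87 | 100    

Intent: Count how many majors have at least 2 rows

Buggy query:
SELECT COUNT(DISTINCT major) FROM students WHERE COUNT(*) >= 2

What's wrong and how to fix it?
Bug: WHERE filters individual rows, not groups, so a group-level COUNT is invalid there

Fix: Group first with HAVING COUNT(*) >= 2, then COUNT the resulting groups

Corrected query:
SELECT COUNT(*) FROM (SELECT major FROM students GROUP BY major HAVING COUNT(*) >= 2)

Result:
COUNT(*)
--------
2       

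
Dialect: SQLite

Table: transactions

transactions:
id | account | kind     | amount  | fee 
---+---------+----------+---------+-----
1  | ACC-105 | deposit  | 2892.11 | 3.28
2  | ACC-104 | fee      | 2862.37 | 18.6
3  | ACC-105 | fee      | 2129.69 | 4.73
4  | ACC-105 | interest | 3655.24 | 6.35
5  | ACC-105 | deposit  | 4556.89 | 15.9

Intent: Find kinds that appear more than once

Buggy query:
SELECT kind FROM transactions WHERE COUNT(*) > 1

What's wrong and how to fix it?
Bug: WHERE can't reference COUNT(*); aggregates are computed after WHERE

Fix: GROUP BY kind, then filter groups with HAVING COUNT(*) > 1

Corrected query:
SELECT kind FROM transactions GROUP BY kind HAVING COUNT(*) > 1

Result:
kind   
-------
deposit
fee    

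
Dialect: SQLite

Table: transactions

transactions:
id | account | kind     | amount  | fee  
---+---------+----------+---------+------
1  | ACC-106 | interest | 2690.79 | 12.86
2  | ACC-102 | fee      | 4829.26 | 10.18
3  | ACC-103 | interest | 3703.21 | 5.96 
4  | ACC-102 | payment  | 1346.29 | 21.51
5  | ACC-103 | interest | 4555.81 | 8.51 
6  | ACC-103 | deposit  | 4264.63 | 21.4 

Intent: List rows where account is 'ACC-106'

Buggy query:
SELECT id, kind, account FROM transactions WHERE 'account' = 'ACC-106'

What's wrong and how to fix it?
Bug: 'account' in single quotes is a string literal, not the column; the comparison is literal-vs-literal and never true

Fix: Reference the column as account without single quotes

Corrected query:
SELECT id, kind, account FROM transactions WHERE account = 'ACC-106'

Result:
id | kind     | account
---+----------+--------
1  | interest | ACC-106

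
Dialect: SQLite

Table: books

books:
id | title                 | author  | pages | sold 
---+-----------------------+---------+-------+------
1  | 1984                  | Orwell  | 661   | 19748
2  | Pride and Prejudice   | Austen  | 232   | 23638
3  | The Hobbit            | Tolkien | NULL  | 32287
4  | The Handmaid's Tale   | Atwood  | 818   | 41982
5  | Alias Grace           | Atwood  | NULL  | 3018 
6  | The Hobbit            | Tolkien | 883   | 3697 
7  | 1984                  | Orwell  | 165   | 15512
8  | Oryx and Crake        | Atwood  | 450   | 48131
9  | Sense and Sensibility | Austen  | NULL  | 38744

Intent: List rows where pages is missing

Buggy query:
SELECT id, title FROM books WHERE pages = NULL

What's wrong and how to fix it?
Bug: '= NULL' is always unknown in SQL three-valued logic, so no rows match

Fix: Replace '= NULL' with 'IS NULL'

Corrected query:
SELECT id, title FROM books WHERE pages IS NULL

Result:
id | title                
---+----------------------
3  | The Hobbit           
5  | Alias Grace          
9  | Sense and Sensibility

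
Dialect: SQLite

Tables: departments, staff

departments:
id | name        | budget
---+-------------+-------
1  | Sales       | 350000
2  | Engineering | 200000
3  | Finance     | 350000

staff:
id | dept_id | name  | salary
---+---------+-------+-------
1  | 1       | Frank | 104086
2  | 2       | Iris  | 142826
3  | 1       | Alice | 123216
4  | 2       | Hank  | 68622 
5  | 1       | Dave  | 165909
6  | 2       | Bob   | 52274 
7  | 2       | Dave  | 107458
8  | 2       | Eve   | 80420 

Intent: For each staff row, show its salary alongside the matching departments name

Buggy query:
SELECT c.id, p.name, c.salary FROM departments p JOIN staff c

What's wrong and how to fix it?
Bug: Missing join condition: each staff row is matched to all departments rows instead of just its own

Fix: Specify the join condition linking the foreign key to the parent id

Corrected query:
SELECT c.id, p.name, c.salary FROM departments p JOIN staff c ON c.dept_id = p.id

Result:
id | name        | salary
---+-------------+-------
1  | Sales       | 104086
2  | Engineering | 142826
3  | Sales       | 123216
4  | Engineering | 68622 
5  | Sales       | 165909
6  | Engineering | 52274 
7  | Engineering | 107458
8  | Engineering | 80420 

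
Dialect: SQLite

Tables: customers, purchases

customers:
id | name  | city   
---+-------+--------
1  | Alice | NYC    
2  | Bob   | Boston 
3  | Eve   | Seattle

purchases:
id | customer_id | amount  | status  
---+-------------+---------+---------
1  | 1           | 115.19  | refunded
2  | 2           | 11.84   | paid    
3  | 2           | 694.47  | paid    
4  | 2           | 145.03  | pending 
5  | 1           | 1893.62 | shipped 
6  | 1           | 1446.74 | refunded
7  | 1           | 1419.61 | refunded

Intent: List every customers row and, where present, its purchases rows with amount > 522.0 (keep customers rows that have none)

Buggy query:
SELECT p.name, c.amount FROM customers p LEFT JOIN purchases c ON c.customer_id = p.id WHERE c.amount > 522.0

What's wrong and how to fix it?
Bug: Filtering c.amount in WHERE discards the NULL rows produced by LEFT JOIN, turning it into an inner join

Fix: Put 'c.amount > 522.0' in the JOIN's ON clause instead of WHERE

Corrected query:
SELECT p.name, c.amount FROM customers p LEFT JOIN purchases c ON c.customer_id = p.id AND c.amount > 522.0

Result:
name  | amount 
------+--------
Alice | 1419.61
Alice | 1446.74
Alice | 1893.62
Bob   | 694.47 
Eve   | NULL   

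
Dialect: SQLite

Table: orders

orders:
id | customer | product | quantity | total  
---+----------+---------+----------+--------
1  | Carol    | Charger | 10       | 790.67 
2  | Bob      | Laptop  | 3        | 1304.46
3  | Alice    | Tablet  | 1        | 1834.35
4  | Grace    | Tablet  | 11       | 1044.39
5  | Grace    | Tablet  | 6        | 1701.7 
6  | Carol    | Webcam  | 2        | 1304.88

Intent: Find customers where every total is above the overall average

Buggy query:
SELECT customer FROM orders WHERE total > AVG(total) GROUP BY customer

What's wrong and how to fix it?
Bug: WHERE evaluates per row before aggregation, so AVG() is unavailable

Fix: Use a subquery for AVG and a HAVING MIN(...) filter so the condition holds for every row in the group

Corrected query:
SELECT customer FROM orders GROUP BY customer HAVING MIN(total) > (SELECT AVG(total) FROM orders)

Result:
customer
--------
Alice   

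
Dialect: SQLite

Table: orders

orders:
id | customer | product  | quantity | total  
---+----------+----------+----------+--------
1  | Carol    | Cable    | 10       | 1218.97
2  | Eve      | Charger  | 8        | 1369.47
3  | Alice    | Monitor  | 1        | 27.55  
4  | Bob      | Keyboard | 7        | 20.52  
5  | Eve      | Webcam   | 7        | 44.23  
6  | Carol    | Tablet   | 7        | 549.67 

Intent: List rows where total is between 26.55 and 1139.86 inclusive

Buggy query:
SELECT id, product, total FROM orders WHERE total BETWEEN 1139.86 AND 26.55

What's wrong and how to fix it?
Bug: The bounds are reversed; BETWEEN a AND b requires a <= b to match anything

Fix: Swap the bounds so the smaller value comes first

Corrected query:
SELECT id, product, total FROM orders WHERE total BETWEEN 26.55 AND 1139.86

Result:
id | product | total 
---+---------+-------
3  | Monitor | 27.55 
5  | Webcam  | 44.23 
6  | Tablet  | 549.67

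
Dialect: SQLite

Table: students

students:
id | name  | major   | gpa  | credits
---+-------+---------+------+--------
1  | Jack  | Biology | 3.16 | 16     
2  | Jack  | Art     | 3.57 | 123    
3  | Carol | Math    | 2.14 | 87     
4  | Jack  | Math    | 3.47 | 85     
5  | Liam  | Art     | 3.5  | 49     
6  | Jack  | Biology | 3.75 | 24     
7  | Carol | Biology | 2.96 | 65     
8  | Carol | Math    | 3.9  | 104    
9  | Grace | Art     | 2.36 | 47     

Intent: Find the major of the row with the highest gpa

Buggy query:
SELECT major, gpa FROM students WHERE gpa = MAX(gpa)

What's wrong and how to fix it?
Bug: WHERE is evaluated per row; an aggregate over the whole table isn't defined there

Fix: Wrap MAX in a scalar subquery so WHERE compares against a single value

Corrected query:
SELECT major, gpa FROM students WHERE gpa = (SELECT MAX(gpa) FROM students)

Result:
major | gpa
------+----
Math  | 3.9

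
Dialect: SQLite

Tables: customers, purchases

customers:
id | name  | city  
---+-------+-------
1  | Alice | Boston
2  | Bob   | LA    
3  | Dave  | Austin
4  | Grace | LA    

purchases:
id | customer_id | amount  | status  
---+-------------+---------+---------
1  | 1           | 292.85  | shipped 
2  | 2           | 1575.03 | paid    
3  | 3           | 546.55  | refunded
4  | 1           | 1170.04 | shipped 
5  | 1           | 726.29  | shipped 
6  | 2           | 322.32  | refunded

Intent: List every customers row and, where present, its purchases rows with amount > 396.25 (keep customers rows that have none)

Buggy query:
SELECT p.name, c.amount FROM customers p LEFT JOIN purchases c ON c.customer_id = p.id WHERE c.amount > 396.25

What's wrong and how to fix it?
Bug: A WHERE condition on the right-hand table after LEFT JOIN drops unmatched parents

Fix: Move the right-table condition into the ON clause so unmatched parents are kept

Corrected query:
SELECT p.name, c.amount FROM customers p LEFT JOIN purchases c ON c.customer_id = p.id AND c.amount > 396.25

Result:
name  | amount 
------+--------
Alice | 726.29 
Alice | 1170.04
Bob   | 1575.03
Dave  | 546.55 
Grace | NULL   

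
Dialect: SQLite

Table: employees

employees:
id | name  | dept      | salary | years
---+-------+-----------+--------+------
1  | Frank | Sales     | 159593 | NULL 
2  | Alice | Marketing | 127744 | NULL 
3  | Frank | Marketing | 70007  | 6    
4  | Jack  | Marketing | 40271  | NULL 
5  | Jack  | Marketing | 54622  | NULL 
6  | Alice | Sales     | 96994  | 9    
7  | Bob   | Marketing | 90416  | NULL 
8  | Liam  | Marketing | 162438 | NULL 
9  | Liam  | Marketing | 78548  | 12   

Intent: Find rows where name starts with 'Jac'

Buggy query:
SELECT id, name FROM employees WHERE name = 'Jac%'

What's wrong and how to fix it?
Bug: '=' compares the literal string including the % character; pattern matching needs LIKE

Fix: Use LIKE for wildcard pattern matching

Corrected query:
SELECT id, name FROM employees WHERE name LIKE 'Jac%'

Result:
id | name
---+-----
4  | Jack
5  | Jack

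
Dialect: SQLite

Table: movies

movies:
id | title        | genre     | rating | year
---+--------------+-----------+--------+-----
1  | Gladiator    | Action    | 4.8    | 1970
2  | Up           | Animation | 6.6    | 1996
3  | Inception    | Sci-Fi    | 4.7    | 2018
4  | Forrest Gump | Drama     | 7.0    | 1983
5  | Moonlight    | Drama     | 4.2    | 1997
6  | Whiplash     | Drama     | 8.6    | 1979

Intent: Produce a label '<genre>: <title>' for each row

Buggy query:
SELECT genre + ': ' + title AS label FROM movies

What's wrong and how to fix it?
Bug: '+' is numeric addition; on text columns SQLite converts them to 0 instead of concatenating

Fix: Use the || operator for string concatenation

Corrected query:
SELECT genre || ': ' || title AS label FROM movies

Result:
label              
-------------------
Action: Gladiator  
Animation: Up      
Sci-Fi: Inception  
Drama: Forrest Gump
Drama: Moonlight   
Drama: Whiplash    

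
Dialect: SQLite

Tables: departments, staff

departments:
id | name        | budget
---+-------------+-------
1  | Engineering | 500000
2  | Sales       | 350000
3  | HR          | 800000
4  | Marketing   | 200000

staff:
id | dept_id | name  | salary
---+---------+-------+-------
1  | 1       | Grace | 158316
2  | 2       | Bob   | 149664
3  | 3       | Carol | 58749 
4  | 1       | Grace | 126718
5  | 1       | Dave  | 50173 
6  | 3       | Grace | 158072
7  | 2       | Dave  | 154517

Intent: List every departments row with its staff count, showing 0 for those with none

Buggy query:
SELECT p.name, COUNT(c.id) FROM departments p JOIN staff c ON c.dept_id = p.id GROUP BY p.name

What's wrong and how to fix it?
Bug: An inner join excludes parents with zero children

Fix: Use LEFT JOIN so parents without children still appear (COUNT(c.id) gives 0)

Corrected query:
SELECT p.name, COUNT(c.id) FROM departments p LEFT JOIN staff c ON c.dept_id = p.id GROUP BY p.name

Result:
name        | COUNT(c.id)
------------+------------
Engineering | 3          
HR          | 2          
Marketing   | 0          
Sales       | 2          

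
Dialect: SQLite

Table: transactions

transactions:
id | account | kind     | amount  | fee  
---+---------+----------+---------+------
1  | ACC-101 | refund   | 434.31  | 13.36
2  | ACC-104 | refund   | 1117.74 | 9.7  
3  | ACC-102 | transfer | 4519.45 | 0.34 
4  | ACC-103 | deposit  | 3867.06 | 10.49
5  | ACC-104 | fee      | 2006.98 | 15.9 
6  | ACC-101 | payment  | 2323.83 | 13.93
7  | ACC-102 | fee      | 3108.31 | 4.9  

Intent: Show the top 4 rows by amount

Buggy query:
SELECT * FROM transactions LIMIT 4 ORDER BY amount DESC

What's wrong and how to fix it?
Bug: ORDER BY cannot follow LIMIT; LIMIT is the final clause

Fix: Swap the clauses: ORDER BY first, then LIMIT

Corrected query:
SELECT * FROM transactions ORDER BY amount DESC LIMIT 4

Result:
id | account | kind     | amount  | fee  
---+---------+----------+---------+------
3  | ACC-102 | transfer | 4519.45 | 0.34 
4  | ACC-103 | deposit  | 3867.06 | 10.49
7  | ACC-102 | fee      | 3108.31 | 4.9  
6  | ACC-101 | payment  | 2323.83 | 13.93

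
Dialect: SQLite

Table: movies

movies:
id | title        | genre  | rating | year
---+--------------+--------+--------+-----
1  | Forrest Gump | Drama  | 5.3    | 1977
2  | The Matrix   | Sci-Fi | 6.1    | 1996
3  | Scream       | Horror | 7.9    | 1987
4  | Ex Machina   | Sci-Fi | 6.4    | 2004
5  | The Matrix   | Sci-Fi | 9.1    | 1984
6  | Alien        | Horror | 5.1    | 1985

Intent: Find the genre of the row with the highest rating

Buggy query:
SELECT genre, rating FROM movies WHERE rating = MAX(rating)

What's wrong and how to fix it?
Bug: WHERE is evaluated per row; an aggregate over the whole table isn't defined there

Fix: Wrap MAX in a scalar subquery so WHERE compares against a single value

Corrected query:
SELECT genre, rating FROM movies WHERE rating = (SELECT MAX(rating) FROM movies)

Result:
genre  | rating
-------+-------
Sci-Fi | 9.1   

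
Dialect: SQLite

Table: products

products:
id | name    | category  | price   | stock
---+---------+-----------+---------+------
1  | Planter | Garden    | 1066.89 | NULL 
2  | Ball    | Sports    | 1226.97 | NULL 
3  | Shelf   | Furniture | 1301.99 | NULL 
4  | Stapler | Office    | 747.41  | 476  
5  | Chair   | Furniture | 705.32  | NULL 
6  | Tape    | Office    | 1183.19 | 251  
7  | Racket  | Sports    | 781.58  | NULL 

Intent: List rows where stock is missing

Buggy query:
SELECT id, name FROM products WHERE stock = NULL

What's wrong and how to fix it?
Bug: Comparing to NULL with '=' never matches; NULL = NULL is unknown, not true

Fix: Use IS NULL to test for NULL

Corrected query:
SELECT id, name FROM products WHERE stock IS NULL

Result:
id | name   
---+--------
1  | Planter
2  | Ball   
3  | Shelf  
5  | Chair  
7  | Racket 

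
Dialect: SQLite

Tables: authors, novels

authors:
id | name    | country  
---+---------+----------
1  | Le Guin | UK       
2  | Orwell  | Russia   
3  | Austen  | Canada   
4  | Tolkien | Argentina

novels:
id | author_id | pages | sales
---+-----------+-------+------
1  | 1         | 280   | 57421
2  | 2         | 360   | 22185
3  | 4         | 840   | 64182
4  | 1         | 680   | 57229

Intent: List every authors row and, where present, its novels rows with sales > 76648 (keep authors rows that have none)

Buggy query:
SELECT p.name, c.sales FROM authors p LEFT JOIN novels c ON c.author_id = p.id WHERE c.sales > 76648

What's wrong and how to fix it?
Bug: A WHERE condition on the right-hand table after LEFT JOIN drops unmatched parents

Fix: Put 'c.sales > 76648' in the JOIN's ON clause instead of WHERE

Corrected query:
SELECT p.name, c.sales FROM authors p LEFT JOIN novels c ON c.author_id = p.id AND c.sales > 76648

Result:
name    | sales
--------+------
Le Guin | NULL 
Orwell  | NULL 
Austen  | NULL 
Tolkien | NULL 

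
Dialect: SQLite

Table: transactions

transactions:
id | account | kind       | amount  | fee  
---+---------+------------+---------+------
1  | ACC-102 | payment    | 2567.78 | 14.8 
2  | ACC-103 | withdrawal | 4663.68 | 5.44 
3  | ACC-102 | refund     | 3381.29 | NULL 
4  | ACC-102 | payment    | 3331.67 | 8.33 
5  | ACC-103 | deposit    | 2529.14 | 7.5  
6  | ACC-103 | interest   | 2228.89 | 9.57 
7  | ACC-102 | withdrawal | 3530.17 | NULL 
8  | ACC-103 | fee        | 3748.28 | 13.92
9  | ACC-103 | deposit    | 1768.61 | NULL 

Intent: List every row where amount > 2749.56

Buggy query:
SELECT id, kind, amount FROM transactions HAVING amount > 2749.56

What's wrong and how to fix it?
Bug: HAVING filters the output of aggregation, but this query has no GROUP BY and no aggregate functions, so SQLite rejects it (HAVING clause on a non-aggregate query); the condition here is per row

Fix: Replace HAVING with WHERE since the condition applies to individual rows

Corrected query:
SELECT id, kind, amount FROM transactions WHERE amount > 2749.56

Result:
id | kind       | amount 
---+------------+--------
2  | withdrawal | 4663.68
3  | refund     | 3381.29
4  | payment    | 3331.67
7  | withdrawal | 3530.17
8  | fee        | 3748.28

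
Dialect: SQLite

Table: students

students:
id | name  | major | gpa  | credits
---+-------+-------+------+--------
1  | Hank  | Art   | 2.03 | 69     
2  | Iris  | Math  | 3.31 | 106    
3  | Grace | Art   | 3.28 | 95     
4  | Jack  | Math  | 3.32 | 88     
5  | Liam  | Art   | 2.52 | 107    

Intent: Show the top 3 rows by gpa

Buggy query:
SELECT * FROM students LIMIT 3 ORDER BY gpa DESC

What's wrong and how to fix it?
Bug: ORDER BY cannot follow LIMIT; LIMIT is the final clause

Fix: Sort with ORDER BY, then apply LIMIT

Corrected query:
SELECT * FROM students ORDER BY gpa DESC LIMIT 3

Result:
id | name  | major | gpa  | credits
---+-------+-------+------+--------
4  | Jack  | Math  | 3.32 | 88     
2  | Iris  | Math  | 3.31 | 106    
3  | Grace | Art   | 3.28 | 95     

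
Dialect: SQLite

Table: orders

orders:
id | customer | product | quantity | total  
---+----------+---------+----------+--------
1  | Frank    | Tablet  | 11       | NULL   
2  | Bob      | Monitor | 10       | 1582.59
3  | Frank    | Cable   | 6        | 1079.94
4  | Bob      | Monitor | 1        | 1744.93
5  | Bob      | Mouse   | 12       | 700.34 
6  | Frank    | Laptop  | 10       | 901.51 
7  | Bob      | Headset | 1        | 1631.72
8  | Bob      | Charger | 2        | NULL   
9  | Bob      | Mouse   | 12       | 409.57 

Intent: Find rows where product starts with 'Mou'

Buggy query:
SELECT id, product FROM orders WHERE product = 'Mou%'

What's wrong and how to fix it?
Bug: Wildcards only work with LIKE; '=' treats '%' as a literal character

Fix: Use LIKE for wildcard pattern matching

Corrected query:
SELECT id, product FROM orders WHERE product LIKE 'Mou%'

Result:
id | product
---+--------
5  | Mouse  
9  | Mouse  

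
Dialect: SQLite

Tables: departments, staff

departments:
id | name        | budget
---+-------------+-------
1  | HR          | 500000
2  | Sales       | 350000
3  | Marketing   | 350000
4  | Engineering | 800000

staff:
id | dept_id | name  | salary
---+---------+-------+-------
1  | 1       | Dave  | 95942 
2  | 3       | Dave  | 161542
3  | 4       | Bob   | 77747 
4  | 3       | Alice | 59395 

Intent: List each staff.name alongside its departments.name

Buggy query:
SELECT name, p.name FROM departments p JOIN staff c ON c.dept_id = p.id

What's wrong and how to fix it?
Bug: Both tables have a 'name' column; the unqualified reference is ambiguous

Fix: Prefix ambiguous columns with the table alias

Corrected query:
SELECT c.name, p.name FROM departments p JOIN staff c ON c.dept_id = p.id

Result:
name  | name       
------+------------
Dave  | HR         
Dave  | Marketing  
Bob   | Engineering
Alice | Marketing  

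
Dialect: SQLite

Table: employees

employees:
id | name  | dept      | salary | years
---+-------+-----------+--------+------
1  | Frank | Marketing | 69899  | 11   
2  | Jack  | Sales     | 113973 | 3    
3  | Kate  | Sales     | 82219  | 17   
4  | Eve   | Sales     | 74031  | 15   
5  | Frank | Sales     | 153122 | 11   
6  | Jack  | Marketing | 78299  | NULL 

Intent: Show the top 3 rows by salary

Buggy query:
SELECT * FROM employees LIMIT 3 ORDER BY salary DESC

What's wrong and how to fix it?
Bug: ORDER BY cannot follow LIMIT; LIMIT is the final clause

Fix: Sort with ORDER BY, then apply LIMIT

Corrected query:
SELECT * FROM employees ORDER BY salary DESC LIMIT 3

Result:
id | name  | dept  | salary | years
---+-------+-------+--------+------
5  | Frank | Sales | 153122 | 11   
2  | Jack  | Sales | 113973 | 3    
3  | Kate  | Sales | 82219  | 17   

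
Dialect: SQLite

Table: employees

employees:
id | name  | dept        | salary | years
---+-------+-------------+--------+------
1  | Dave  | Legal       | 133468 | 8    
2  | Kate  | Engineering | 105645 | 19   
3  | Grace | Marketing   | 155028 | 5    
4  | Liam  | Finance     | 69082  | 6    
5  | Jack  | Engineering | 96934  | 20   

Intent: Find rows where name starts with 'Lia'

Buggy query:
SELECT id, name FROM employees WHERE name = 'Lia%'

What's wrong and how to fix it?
Bug: '=' compares the literal string including the % character; pattern matching needs LIKE

Fix: Use LIKE for wildcard pattern matching

Corrected query:
SELECT id, name FROM employees WHERE name LIKE 'Lia%'

Result:
id | name
---+-----
4  | Liam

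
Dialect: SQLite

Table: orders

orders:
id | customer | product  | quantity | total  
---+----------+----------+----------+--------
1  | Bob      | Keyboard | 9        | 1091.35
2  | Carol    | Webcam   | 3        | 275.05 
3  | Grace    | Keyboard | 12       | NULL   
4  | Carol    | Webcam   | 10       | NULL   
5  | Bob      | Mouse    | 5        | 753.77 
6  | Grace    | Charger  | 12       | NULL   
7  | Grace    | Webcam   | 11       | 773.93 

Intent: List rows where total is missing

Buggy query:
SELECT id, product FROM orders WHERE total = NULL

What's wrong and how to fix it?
Bug: Comparing to NULL with '=' never matches; NULL = NULL is unknown, not true

Fix: Replace '= NULL' with 'IS NULL'

Corrected query:
SELECT id, product FROM orders WHERE total IS NULL

Result:
id | product 
---+---------
3  | Keyboard
4  | Webcam  
6  | Charger 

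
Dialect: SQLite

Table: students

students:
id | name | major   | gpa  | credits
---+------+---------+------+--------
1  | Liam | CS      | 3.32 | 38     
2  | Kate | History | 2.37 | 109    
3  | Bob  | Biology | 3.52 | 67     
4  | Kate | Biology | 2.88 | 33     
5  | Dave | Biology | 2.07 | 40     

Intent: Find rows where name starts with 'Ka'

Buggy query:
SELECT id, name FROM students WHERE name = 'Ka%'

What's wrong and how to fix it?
Bug: '=' compares the literal string including the % character; pattern matching needs LIKE

Fix: Replace '=' with LIKE so 'Ka%' is treated as a pattern

Corrected query:
SELECT id, name FROM students WHERE name LIKE 'Ka%'

Result:
id | name
---+-----
2  | Kate
4  | Kate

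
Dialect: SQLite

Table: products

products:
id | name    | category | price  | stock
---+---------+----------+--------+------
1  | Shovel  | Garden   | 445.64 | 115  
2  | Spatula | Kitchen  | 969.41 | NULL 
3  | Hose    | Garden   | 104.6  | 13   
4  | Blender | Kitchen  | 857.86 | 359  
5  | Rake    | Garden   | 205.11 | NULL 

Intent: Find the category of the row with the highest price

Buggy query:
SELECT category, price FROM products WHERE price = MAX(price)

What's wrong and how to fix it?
Bug: MAX(price) is an aggregate and cannot be used directly in WHERE

Fix: Use a subquery: WHERE price = (SELECT MAX(price) FROM products)

Corrected query:
SELECT category, price FROM products WHERE price = (SELECT MAX(price) FROM products)

Result:
category | price 
---------+-------
Kitchen  | 969.41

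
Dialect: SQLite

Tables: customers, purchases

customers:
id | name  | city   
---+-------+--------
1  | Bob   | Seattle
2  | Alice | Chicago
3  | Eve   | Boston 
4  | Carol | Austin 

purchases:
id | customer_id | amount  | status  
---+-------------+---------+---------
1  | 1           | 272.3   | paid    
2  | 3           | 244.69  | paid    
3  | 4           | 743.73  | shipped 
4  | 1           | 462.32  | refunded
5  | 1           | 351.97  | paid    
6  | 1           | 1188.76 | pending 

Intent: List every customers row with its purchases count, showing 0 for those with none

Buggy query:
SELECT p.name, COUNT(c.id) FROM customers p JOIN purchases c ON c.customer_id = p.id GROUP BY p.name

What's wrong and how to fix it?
Bug: INNER JOIN drops customers rows that have no matching purchases rows

Fix: Use LEFT JOIN so parents without children still appear (COUNT(c.id) gives 0)

Corrected query:
SELECT p.name, COUNT(c.id) FROM customers p LEFT JOIN purchases c ON c.customer_id = p.id GROUP BY p.name

Result:
name  | COUNT(c.id)
------+------------
Alice | 0          
Bob   | 4          
Carol | 1          
Eve   | 1          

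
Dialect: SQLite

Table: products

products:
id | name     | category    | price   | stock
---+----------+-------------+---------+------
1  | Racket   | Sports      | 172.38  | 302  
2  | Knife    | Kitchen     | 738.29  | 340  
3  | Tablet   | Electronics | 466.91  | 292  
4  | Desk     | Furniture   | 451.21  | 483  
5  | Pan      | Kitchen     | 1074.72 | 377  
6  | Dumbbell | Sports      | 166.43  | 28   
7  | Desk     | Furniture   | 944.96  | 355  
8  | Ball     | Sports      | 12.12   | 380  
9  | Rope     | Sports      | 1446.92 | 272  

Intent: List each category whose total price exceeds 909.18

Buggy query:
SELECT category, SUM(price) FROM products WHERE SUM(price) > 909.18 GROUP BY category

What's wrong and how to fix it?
Bug: SUM(price) is an aggregate, but WHERE filters rows before aggregation

Fix: Use HAVING (which filters groups after aggregation) instead of WHERE

Corrected query:
SELECT category, SUM(price) FROM products GROUP BY category HAVING SUM(price) > 909.18

Result:
category  | SUM(price)
----------+-----------
Furniture | 1396.17   
Kitchen   | 1813.01   
Sports    | 1797.85   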